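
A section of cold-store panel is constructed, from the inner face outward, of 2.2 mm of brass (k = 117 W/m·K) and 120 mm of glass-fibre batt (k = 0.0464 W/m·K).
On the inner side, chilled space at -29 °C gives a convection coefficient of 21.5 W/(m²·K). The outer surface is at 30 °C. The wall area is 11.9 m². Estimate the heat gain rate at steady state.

Treating each layer as a thermal resistance in series:
R_inner film = 1/(h_i·A) = 1/(21.5×11.9) = 0.003909 K/W
R_brass = L/(kA) = 0.0022/(117×11.9) = 1.58×10^-6 K/W
R_glass-fibre batt = L/(kA) = 0.12/(0.0464×11.9) = 0.2173 K/W
R_total = 0.2212 K/W
Q = ΔT / R_total = 59 / 0.2212

Q ≈ 267 W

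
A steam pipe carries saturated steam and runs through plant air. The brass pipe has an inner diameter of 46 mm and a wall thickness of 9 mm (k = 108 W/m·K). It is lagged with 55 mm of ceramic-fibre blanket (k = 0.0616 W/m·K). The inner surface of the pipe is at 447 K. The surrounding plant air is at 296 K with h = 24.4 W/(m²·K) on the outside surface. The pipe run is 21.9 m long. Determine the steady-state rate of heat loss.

Per-layer cylindrical resistances, series-summed:
R_brass pipe wall = ln(32/23)/(2π×108×21.9) = 2.222×10^-5 K/W
R_ceramic-fibre blanket = ln(87/32)/(2π×0.0616×21.9) = 0.118 K/W
R_outer film = 1/(h_o·2πr_oL) = 1/(24.4×2π×0.087×21.9) = 0.003423 K/W
R_total = 0.1214 K/W
Q = ΔT/R_total = 151/0.1214

Q ≈ 1240 W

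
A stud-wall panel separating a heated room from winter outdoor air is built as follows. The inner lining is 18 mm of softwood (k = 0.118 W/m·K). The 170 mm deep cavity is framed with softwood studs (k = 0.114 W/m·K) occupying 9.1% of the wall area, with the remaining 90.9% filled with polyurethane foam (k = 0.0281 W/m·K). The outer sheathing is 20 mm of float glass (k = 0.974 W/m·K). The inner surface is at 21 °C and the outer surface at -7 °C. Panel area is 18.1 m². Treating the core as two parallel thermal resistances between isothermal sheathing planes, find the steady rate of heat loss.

Q ≈ 103 W

Sheathing layers in series; stud and cavity paths in parallel between them.
R_inner = 0.018/(0.118×18.1) = 0.008428 K/W
R_stud  = 0.17/(0.114×0.091×18.1) = 0.9054 K/W
R_cav   = 0.17/(0.0281×0.909×18.1) = 0.3677 K/W
1/R_core = 1/R_stud + 1/R_cav → R_core = 0.2615 K/W
R_outer = 0.02/(0.974×18.1) = 0.001134 K/W
R_total = 0.2711 K/W
Q = ΔT/R_total = 28/0.2711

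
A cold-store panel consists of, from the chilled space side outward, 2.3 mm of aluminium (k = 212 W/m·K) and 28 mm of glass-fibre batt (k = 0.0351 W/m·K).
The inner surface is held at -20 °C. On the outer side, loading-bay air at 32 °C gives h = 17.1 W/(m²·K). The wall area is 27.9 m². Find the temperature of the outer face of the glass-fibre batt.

Model the wall as resistances in series:
R_aluminium = L/(kA) = 0.0023/(212×27.9) = 3.889×10^-7 K/W
R_glass-fibre batt = L/(kA) = 0.028/(0.0351×27.9) = 0.02859 K/W
R_outer film = 1/(h_o·A) = 1/(17.1×27.9) = 0.002096 K/W
R_total = 0.03069 K/W;  Q = ΔT/R_total = 52/0.03069 = 1694 W
T_interface = T_inner + Q·ΣR(inner→interface) = -20 + 1690×0.02859

T ≈ 28.4 °C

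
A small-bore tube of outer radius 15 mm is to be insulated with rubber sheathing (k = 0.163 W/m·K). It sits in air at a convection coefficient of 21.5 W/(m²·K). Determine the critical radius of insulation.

For a cylinder r_cr = k/h = 0.163/21.5
r_cr = 7.58 mm; since the bare radius (15 mm) is above r_cr, any added insulation will reduce heat loss.

r_cr ≈ 7.58 mm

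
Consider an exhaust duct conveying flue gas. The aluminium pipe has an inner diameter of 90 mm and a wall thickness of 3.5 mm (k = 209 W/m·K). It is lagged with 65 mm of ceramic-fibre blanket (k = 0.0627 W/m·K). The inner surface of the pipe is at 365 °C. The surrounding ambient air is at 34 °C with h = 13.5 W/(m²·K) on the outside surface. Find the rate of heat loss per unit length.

Cylindrical conduction, so R = ln(r₂/r₁)/(2πkL) per layer, in series:
R_aluminium pipe wall = ln(48.5/45)/(2π×209×1) = 5.704×10^-5 K/W
R_ceramic-fibre blanket = ln(113.5/48.5)/(2π×0.0627×1) = 2.158 K/W
R_outer film = 1/(h_o·2πr_oL) = 1/(13.5×2π×0.1135×1) = 0.1039 K/W
R_total = 2.262 K/W
Q = ΔT/R_total = 331/2.262

q′ ≈ 146 W/m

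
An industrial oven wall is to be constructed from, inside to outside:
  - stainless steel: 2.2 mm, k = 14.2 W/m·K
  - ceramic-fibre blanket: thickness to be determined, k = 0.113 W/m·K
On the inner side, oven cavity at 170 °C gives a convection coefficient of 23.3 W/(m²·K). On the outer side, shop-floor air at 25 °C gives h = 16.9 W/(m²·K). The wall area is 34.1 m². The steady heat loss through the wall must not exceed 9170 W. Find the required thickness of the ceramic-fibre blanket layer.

L ≈ 49.4 mm

Using the resistance-network approach (series):
R_inner film = 1/(h_i·A) = 1/(23.3×34.1) = 0.001259 K/W
R_stainless steel = L/(kA) = 0.0022/(14.2×34.1) = 4.543×10^-6 K/W
R_outer film = 1/(h_o·A) = 1/(16.9×34.1) = 0.001735 K/W
Sum of the known resistances R_other = 0.002998 K/W
Required total resistance R_tot = ΔT/Q_allow = 145/9170 = 0.01581 K/W
R_ceramic-fibre blanket = R_tot − R_other = 0.01281 K/W
L = R·k·A = 0.01281×0.113×34.1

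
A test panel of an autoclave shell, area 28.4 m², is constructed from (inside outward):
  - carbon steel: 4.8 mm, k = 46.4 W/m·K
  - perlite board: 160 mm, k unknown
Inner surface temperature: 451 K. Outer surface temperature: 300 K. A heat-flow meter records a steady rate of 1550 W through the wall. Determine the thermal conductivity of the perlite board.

Series thermal resistances:
R_carbon steel = L/(kA) = 0.0048/(46.4×28.4) = 3.643×10^-6 K/W
Sum of known resistances R_other = 3.643×10^-6 K/W
Total R = ΔT/Q = 151/1550 = 0.09742 K/W
R_perlite board = R_total − R_other = 0.09742 K/W
k = L/(R·A) = 0.16/(0.09742×28.4)

k ≈ 0.0578 W/(m·K)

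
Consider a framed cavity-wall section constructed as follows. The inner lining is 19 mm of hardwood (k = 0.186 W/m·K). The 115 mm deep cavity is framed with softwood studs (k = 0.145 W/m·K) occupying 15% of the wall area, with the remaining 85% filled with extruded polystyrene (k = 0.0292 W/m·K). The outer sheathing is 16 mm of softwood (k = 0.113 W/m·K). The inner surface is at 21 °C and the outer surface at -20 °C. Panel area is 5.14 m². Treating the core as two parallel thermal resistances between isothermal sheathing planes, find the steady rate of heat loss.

Q ≈ 77.7 W

Sheathing layers in series; stud and cavity paths in parallel between them.
R_inner = 0.019/(0.186×5.14) = 0.01987 K/W
R_stud  = 0.115/(0.145×0.15×5.14) = 1.029 K/W
R_cav   = 0.115/(0.0292×0.85×5.14) = 0.9014 K/W
1/R_core = 1/R_stud + 1/R_cav → R_core = 0.4804 K/W
R_outer = 0.016/(0.113×5.14) = 0.02755 K/W
R_total = 0.5278 K/W
Q = ΔT/R_total = 41/0.5278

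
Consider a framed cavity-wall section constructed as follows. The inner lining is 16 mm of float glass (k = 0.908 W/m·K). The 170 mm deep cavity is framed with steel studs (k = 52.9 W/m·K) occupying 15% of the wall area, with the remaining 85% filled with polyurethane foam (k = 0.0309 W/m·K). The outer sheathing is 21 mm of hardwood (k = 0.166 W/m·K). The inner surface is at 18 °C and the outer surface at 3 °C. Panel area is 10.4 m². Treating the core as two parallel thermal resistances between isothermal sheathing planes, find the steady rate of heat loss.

Sheathing layers in series; stud and cavity paths in parallel between them.
R_inner = 0.016/(0.908×10.4) = 0.001694 K/W
R_stud  = 0.17/(52.9×0.15×10.4) = 0.00206 K/W
R_cav   = 0.17/(0.0309×0.85×10.4) = 0.6224 K/W
1/R_core = 1/R_stud + 1/R_cav → R_core = 0.002053 K/W
R_outer = 0.021/(0.166×10.4) = 0.01216 K/W
R_total = 0.01591 K/W
Q = ΔT/R_total = 15/0.01591

Q ≈ 943 W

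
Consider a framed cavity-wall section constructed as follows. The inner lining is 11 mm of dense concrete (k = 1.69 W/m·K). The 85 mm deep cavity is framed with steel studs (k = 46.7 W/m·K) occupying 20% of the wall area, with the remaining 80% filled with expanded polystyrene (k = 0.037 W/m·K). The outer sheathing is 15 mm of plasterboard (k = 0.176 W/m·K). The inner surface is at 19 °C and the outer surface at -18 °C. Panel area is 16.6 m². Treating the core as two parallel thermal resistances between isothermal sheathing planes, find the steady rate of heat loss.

Q ≈ 6090 W

Sheathing layers in series; stud and cavity paths in parallel between them.
R_inner = 0.011/(1.69×16.6) = 3.921×10^-4 K/W
R_stud  = 0.085/(46.7×0.2×16.6) = 5.482×10^-4 K/W
R_cav   = 0.085/(0.037×0.8×16.6) = 0.173 K/W
1/R_core = 1/R_stud + 1/R_cav → R_core = 5.465×10^-4 K/W
R_outer = 0.015/(0.176×16.6) = 0.005134 K/W
R_total = 0.006073 K/W
Q = ΔT/R_total = 37/0.006073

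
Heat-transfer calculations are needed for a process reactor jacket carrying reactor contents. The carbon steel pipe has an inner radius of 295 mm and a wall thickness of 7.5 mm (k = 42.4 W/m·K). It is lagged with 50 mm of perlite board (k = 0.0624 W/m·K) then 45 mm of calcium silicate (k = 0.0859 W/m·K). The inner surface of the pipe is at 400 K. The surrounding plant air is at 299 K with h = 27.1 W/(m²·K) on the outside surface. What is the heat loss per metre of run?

Per-layer cylindrical resistances, series-summed:
R_carbon steel pipe wall = ln(302.5/295)/(2π×42.4×1) = 9.424×10^-5 K/W
R_perlite board = ln(352.5/302.5)/(2π×0.0624×1) = 0.3902 K/W
R_calcium silicate = ln(397.5/352.5)/(2π×0.0859×1) = 0.2226 K/W
R_outer film = 1/(h_o·2πr_oL) = 1/(27.1×2π×0.3975×1) = 0.01477 K/W
R_total = 0.6276 K/W
Q = ΔT/R_total = 101/0.6276

q′ ≈ 161 W/m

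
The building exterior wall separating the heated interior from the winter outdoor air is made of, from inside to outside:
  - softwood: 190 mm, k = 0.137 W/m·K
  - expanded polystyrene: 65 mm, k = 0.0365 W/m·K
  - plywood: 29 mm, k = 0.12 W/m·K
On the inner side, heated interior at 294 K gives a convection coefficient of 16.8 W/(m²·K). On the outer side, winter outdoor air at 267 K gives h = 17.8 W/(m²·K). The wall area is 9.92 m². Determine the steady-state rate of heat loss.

Model the wall as resistances in series:
R_inner film = 1/(h_i·A) = 1/(16.8×9.92) = 0.006 K/W
R_softwood = L/(kA) = 0.19/(0.137×9.92) = 0.1398 K/W
R_expanded polystyrene = L/(kA) = 0.065/(0.0365×9.92) = 0.1795 K/W
R_plywood = L/(kA) = 0.029/(0.12×9.92) = 0.02436 K/W
R_outer film = 1/(h_o·A) = 1/(17.8×9.92) = 0.005663 K/W
R_total = 0.3553 K/W
Q = ΔT / R_total = 27 / 0.3553

Q ≈ 76 W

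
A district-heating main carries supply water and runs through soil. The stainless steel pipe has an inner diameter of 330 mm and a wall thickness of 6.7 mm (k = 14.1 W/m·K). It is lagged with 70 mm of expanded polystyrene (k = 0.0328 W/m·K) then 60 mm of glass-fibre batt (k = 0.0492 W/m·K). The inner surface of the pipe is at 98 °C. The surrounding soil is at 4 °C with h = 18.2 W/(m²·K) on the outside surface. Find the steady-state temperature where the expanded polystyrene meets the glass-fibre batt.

Cylindrical conduction, so R = ln(r₂/r₁)/(2πkL) per layer, in series:
R_stainless steel pipe wall = ln(171.7/165)/(2π×14.1×1) = 4.493×10^-4 K/W
R_expanded polystyrene = ln(241.7/171.7)/(2π×0.0328×1) = 1.659 K/W
R_glass-fibre batt = ln(301.7/241.7)/(2π×0.0492×1) = 0.7173 K/W
R_outer film = 1/(h_o·2πr_oL) = 1/(18.2×2π×0.3017×1) = 0.02899 K/W
R_total = 2.406 K/W
Q = ΔT/R_total = 94/2.406
Q = 39.1 W/m
T_interface = T_inner − Q·ΣR(inner→interface) = 98 − 39.1×1.66

T ≈ 33.2 °C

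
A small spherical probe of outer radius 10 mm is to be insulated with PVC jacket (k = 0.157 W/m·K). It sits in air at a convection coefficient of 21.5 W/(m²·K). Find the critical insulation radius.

r_cr ≈ 14.6 mm

For a sphere r_cr = 2k/h = 2×0.157/21.5
r_cr = 14.6 mm; since the bare radius (10 mm) is below r_cr, adding a thin layer of insulation will *increase* heat loss.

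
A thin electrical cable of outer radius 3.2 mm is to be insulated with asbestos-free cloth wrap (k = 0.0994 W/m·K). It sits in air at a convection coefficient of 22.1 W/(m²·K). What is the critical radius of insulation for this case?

r_cr ≈ 4.5 mm

For a cylinder r_cr = k/h = 0.0994/22.1
r_cr = 4.5 mm; since the bare radius (3.2 mm) is below r_cr, adding a thin layer of insulation will *increase* heat loss.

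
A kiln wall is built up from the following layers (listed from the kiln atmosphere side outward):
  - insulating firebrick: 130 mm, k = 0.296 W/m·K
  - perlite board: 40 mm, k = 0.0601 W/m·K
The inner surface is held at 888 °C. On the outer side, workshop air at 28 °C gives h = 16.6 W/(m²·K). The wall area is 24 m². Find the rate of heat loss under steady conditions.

Q ≈ 17700 W

Model the wall as resistances in series:
R_insulating firebrick = L/(kA) = 0.13/(0.296×24) = 0.0183 K/W
R_perlite board = L/(kA) = 0.04/(0.0601×24) = 0.02773 K/W
R_outer film = 1/(h_o·A) = 1/(16.6×24) = 0.00251 K/W
R_total = 0.04854 K/W
Q = ΔT / R_total = 860 / 0.04854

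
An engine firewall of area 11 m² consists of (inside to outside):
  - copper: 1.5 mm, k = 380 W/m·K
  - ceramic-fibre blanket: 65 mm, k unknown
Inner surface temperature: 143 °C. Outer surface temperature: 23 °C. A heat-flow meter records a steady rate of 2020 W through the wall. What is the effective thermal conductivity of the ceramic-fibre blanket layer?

k ≈ 0.0995 W/(m·K)

Thermal resistances in series:
R_copper = L/(kA) = 0.0015/(380×11) = 3.589×10^-7 K/W
Sum of known resistances R_other = 3.589×10^-7 K/W
Total R = ΔT/Q = 120/2020 = 0.05941 K/W
R_ceramic-fibre blanket = R_total − R_other = 0.05941 K/W
k = L/(R·A) = 0.065/(0.05941×11)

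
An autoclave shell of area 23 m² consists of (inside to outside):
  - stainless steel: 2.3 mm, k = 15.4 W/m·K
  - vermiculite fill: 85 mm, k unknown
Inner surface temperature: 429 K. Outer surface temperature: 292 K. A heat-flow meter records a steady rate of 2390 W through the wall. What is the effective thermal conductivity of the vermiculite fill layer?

Series thermal resistances:
R_stainless steel = L/(kA) = 0.0023/(15.4×23) = 6.494×10^-6 K/W
Sum of known resistances R_other = 6.494×10^-6 K/W
Total R = ΔT/Q = 137/2390 = 0.05732 K/W
R_vermiculite fill = R_total − R_other = 0.05732 K/W
k = L/(R·A) = 0.085/(0.05732×23)

k ≈ 0.0645 W/(m·K)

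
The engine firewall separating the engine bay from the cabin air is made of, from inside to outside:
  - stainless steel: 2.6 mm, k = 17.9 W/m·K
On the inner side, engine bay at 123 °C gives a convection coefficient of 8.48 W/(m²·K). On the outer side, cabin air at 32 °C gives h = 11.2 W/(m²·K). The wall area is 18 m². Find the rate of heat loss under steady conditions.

Thermal resistances in series:
R_inner film = 1/(h_i·A) = 1/(8.48×18) = 0.006551 K/W
R_stainless steel = L/(kA) = 0.0026/(17.9×18) = 8.07×10^-6 K/W
R_outer film = 1/(h_o·A) = 1/(11.2×18) = 0.00496 K/W
R_total = 0.01152 K/W
Q = ΔT / R_total = 91 / 0.01152

Q ≈ 7900 W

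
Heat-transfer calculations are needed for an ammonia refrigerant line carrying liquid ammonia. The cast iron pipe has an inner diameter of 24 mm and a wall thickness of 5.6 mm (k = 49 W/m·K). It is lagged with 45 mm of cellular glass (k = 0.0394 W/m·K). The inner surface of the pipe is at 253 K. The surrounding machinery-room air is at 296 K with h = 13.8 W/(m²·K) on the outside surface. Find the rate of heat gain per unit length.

q′ ≈ 8.1 W/m

For a radial system each layer contributes R = ln(r_out/r_in)/(2πkL); films add R = 1/(hA).
R_cast iron pipe wall = ln(17.6/12)/(2π×49×1) = 0.001244 K/W
R_cellular glass = ln(62.6/17.6)/(2π×0.0394×1) = 5.126 K/W
R_outer film = 1/(h_o·2πr_oL) = 1/(13.8×2π×0.0626×1) = 0.1842 K/W
R_total = 5.311 K/W
Q = ΔT/R_total = 43/5.311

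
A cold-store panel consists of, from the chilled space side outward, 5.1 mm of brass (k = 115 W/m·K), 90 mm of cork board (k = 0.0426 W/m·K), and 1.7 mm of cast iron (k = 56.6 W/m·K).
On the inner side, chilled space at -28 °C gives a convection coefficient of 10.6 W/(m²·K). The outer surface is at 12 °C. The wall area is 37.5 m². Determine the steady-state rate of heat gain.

Model the wall as resistances in series:
R_inner film = 1/(h_i·A) = 1/(10.6×37.5) = 0.002516 K/W
R_brass = L/(kA) = 0.0051/(115×37.5) = 1.183×10^-6 K/W
R_cork board = L/(kA) = 0.09/(0.0426×37.5) = 0.05634 K/W
R_cast iron = L/(kA) = 0.0017/(56.6×37.5) = 8.009×10^-7 K/W
R_total = 0.05886 K/W
Q = ΔT / R_total = 40 / 0.05886

Q ≈ 680 W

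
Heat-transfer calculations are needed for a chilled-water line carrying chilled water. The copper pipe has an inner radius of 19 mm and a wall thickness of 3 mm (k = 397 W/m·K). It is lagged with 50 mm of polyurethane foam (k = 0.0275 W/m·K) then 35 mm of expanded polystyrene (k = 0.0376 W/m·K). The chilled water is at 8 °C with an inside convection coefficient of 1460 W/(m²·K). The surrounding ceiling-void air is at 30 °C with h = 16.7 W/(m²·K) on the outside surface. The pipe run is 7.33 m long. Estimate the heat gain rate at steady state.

Cylindrical conduction, so R = ln(r₂/r₁)/(2πkL) per layer, in series:
R_inner film = 1/(h_i·2πr₁L) = 1/(1460×2π×0.019×7.33) = 7.827×10^-4 K/W
R_copper pipe wall = ln(22/19)/(2π×397×7.33) = 8.018×10^-6 K/W
R_polyurethane foam = ln(72/22)/(2π×0.0275×7.33) = 0.9361 K/W
R_expanded polystyrene = ln(107/72)/(2π×0.0376×7.33) = 0.2288 K/W
R_outer film = 1/(h_o·2πr_oL) = 1/(16.7×2π×0.107×7.33) = 0.01215 K/W
R_total = 1.178 K/W
Q = ΔT/R_total = 22/1.178

Q ≈ 18.7 W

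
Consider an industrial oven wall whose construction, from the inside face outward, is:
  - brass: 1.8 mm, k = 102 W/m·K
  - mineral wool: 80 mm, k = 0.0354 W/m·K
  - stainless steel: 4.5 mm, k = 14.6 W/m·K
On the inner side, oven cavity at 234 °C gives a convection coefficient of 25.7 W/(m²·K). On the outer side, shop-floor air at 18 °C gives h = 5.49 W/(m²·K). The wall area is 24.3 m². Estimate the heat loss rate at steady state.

Q ≈ 2120 W

Series thermal resistances:
R_inner film = 1/(h_i·A) = 1/(25.7×24.3) = 0.001601 K/W
R_brass = L/(kA) = 0.0018/(102×24.3) = 7.262×10^-7 K/W
R_mineral wool = L/(kA) = 0.08/(0.0354×24.3) = 0.093 K/W
R_stainless steel = L/(kA) = 0.0045/(14.6×24.3) = 1.268×10^-5 K/W
R_outer film = 1/(h_o·A) = 1/(5.49×24.3) = 0.007496 K/W
R_total = 0.1021 K/W
Q = ΔT / R_total = 216 / 0.1021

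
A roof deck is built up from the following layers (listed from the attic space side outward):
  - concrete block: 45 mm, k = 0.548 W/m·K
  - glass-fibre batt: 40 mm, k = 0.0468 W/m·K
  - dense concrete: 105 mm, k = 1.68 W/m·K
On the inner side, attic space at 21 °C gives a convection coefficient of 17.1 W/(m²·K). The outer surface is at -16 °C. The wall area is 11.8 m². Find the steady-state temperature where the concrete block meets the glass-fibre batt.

T ≈ 16.1 °C

Model the wall as resistances in series:
R_inner film = 1/(h_i·A) = 1/(17.1×11.8) = 0.004956 K/W
R_concrete block = L/(kA) = 0.045/(0.548×11.8) = 0.006959 K/W
R_glass-fibre batt = L/(kA) = 0.04/(0.0468×11.8) = 0.07243 K/W
R_dense concrete = L/(kA) = 0.105/(1.68×11.8) = 0.005297 K/W
R_total = 0.08964 K/W;  Q = ΔT/R_total = 37/0.08964 = 412.7 W
T_interface = T_inner − Q·ΣR(inner→interface) = 21 − 413×0.01191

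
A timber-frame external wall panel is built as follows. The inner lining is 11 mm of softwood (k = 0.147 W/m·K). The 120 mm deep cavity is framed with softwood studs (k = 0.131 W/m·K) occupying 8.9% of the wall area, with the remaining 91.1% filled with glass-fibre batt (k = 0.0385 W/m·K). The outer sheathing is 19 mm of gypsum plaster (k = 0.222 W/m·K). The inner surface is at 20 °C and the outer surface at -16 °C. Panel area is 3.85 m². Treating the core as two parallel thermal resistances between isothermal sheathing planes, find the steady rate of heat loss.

Q ≈ 50.8 W

Sheathing layers in series; stud and cavity paths in parallel between them.
R_inner = 0.011/(0.147×3.85) = 0.01944 K/W
R_stud  = 0.12/(0.131×0.089×3.85) = 2.673 K/W
R_cav   = 0.12/(0.0385×0.911×3.85) = 0.8887 K/W
1/R_core = 1/R_stud + 1/R_cav → R_core = 0.667 K/W
R_outer = 0.019/(0.222×3.85) = 0.02223 K/W
R_total = 0.7086 K/W
Q = ΔT/R_total = 36/0.7086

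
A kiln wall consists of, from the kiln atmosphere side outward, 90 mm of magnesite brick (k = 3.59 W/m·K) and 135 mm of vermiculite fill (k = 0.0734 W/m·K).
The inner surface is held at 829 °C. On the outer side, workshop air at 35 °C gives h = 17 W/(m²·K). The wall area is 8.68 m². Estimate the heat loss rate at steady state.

Using the resistance-network approach (series):
R_magnesite brick = L/(kA) = 0.09/(3.59×8.68) = 0.002888 K/W
R_vermiculite fill = L/(kA) = 0.135/(0.0734×8.68) = 0.2119 K/W
R_outer film = 1/(h_o·A) = 1/(17×8.68) = 0.006777 K/W
R_total = 0.2216 K/W
Q = ΔT / R_total = 794 / 0.2216

Q ≈ 3580 W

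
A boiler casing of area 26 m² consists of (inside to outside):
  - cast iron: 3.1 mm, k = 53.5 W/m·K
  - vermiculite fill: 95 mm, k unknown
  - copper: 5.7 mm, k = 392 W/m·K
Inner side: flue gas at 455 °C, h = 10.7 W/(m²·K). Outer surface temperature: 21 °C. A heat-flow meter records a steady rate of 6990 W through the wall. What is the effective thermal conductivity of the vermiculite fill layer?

k ≈ 0.0625 W/(m·K)

Thermal resistances in series:
R_inner film = 1/(h_i·A) = 1/(10.7×26) = 0.003595 K/W
R_cast iron = L/(kA) = 0.0031/(53.5×26) = 2.229×10^-6 K/W
R_copper = L/(kA) = 0.0057/(392×26) = 5.593×10^-7 K/W
Sum of known resistances R_other = 0.003597 K/W
Total R = ΔT/Q = 434/6990 = 0.06209 K/W
R_vermiculite fill = R_total − R_other = 0.05849 K/W
k = L/(R·A) = 0.095/(0.05849×26)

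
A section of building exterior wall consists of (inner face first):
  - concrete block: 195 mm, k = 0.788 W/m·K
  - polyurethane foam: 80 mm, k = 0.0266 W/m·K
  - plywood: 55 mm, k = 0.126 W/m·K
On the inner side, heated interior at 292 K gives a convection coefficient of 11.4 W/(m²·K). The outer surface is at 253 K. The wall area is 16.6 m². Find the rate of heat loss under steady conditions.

Q ≈ 171 W

Using the resistance-network approach (series):
R_inner film = 1/(h_i·A) = 1/(11.4×16.6) = 0.005284 K/W
R_concrete block = L/(kA) = 0.195/(0.788×16.6) = 0.01491 K/W
R_polyurethane foam = L/(kA) = 0.08/(0.0266×16.6) = 0.1812 K/W
R_plywood = L/(kA) = 0.055/(0.126×16.6) = 0.0263 K/W
R_total = 0.2277 K/W
Q = ΔT / R_total = 39 / 0.2277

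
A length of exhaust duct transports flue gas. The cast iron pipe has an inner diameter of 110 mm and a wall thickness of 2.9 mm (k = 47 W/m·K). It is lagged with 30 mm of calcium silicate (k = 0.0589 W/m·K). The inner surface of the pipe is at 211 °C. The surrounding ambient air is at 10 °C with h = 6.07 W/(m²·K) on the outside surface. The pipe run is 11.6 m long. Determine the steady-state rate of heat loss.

Q ≈ 1630 W

Treating each annulus and film as a series resistance:
R_cast iron pipe wall = ln(57.9/55)/(2π×47×11.6) = 1.5×10^-5 K/W
R_calcium silicate = ln(87.9/57.9)/(2π×0.0589×11.6) = 0.09725 K/W
R_outer film = 1/(h_o·2πr_oL) = 1/(6.07×2π×0.0879×11.6) = 0.02571 K/W
R_total = 0.123 K/W
Q = ΔT/R_total = 201/0.123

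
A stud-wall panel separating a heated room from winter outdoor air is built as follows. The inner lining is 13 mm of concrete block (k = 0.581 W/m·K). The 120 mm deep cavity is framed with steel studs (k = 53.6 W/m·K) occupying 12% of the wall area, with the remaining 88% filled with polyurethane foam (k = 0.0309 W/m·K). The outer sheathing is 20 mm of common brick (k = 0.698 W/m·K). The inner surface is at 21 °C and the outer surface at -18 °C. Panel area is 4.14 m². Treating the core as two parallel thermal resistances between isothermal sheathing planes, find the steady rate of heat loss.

Q ≈ 2320 W

Sheathing layers in series; stud and cavity paths in parallel between them.
R_inner = 0.013/(0.581×4.14) = 0.005405 K/W
R_stud  = 0.12/(53.6×0.12×4.14) = 0.004506 K/W
R_cav   = 0.12/(0.0309×0.88×4.14) = 1.066 K/W
1/R_core = 1/R_stud + 1/R_cav → R_core = 0.004487 K/W
R_outer = 0.02/(0.698×4.14) = 0.006921 K/W
R_total = 0.01681 K/W
Q = ΔT/R_total = 39/0.01681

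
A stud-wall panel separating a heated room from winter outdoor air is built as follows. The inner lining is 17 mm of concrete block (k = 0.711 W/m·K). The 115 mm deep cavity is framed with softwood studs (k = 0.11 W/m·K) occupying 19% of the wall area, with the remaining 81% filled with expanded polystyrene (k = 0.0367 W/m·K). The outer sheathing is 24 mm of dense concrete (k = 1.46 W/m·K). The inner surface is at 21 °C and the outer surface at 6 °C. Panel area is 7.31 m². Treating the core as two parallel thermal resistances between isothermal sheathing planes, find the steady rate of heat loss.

Q ≈ 47.4 W

Sheathing layers in series; stud and cavity paths in parallel between them.
R_inner = 0.017/(0.711×7.31) = 0.003271 K/W
R_stud  = 0.115/(0.11×0.19×7.31) = 0.7527 K/W
R_cav   = 0.115/(0.0367×0.81×7.31) = 0.5292 K/W
1/R_core = 1/R_stud + 1/R_cav → R_core = 0.3107 K/W
R_outer = 0.024/(1.46×7.31) = 0.002249 K/W
R_total = 0.3163 K/W
Q = ΔT/R_total = 15/0.3163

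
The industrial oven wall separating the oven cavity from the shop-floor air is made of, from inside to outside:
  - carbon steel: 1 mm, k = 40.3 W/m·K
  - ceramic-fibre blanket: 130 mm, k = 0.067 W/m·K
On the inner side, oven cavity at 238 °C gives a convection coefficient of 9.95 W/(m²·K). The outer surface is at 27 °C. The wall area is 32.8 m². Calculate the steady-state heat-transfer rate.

Thermal resistances in series:
R_inner film = 1/(h_i·A) = 1/(9.95×32.8) = 0.003064 K/W
R_carbon steel = L/(kA) = 0.001/(40.3×32.8) = 7.565×10^-7 K/W
R_ceramic-fibre blanket = L/(kA) = 0.13/(0.067×32.8) = 0.05916 K/W
R_total = 0.06222 K/W
Q = ΔT / R_total = 211 / 0.06222

Q ≈ 3390 W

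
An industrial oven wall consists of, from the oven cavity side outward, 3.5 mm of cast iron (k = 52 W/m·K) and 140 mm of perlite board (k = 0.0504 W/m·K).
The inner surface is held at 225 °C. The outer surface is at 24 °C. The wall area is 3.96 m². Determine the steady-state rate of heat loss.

Thermal resistances in series:
R_cast iron = L/(kA) = 0.0035/(52×3.96) = 1.7×10^-5 K/W
R_perlite board = L/(kA) = 0.14/(0.0504×3.96) = 0.7015 K/W
R_total = 0.7015 K/W
Q = ΔT / R_total = 201 / 0.7015

Q ≈ 287 W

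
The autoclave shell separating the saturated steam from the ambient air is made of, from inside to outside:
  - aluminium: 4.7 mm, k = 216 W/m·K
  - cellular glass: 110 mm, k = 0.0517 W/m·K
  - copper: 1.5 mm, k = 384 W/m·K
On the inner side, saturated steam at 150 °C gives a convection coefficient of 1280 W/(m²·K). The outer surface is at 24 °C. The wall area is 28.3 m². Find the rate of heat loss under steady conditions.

Q ≈ 1680 W

Treating each layer as a thermal resistance in series:
R_inner film = 1/(h_i·A) = 1/(1280×28.3) = 2.761×10^-5 K/W
R_aluminium = L/(kA) = 0.0047/(216×28.3) = 7.689×10^-7 K/W
R_cellular glass = L/(kA) = 0.11/(0.0517×28.3) = 0.07518 K/W
R_copper = L/(kA) = 0.0015/(384×28.3) = 1.38×10^-7 K/W
R_total = 0.07521 K/W
Q = ΔT / R_total = 126 / 0.07521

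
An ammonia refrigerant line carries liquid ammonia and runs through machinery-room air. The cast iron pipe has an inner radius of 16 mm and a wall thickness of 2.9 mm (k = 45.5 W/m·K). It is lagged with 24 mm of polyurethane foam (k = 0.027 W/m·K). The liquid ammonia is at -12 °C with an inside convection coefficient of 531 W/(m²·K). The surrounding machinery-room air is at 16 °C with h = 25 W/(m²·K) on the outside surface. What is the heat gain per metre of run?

Cylindrical conduction, so R = ln(r₂/r₁)/(2πkL) per layer, in series:
R_inner film = 1/(h_i·2πr₁L) = 1/(531×2π×0.016×1) = 0.01873 K/W
R_cast iron pipe wall = ln(18.9/16)/(2π×45.5×1) = 5.827×10^-4 K/W
R_polyurethane foam = ln(42.9/18.9)/(2π×0.027×1) = 4.832 K/W
R_outer film = 1/(h_o·2πr_oL) = 1/(25×2π×0.0429×1) = 0.1484 K/W
R_total = 5 K/W
Q = ΔT/R_total = 28/5

q′ ≈ 5.6 W/m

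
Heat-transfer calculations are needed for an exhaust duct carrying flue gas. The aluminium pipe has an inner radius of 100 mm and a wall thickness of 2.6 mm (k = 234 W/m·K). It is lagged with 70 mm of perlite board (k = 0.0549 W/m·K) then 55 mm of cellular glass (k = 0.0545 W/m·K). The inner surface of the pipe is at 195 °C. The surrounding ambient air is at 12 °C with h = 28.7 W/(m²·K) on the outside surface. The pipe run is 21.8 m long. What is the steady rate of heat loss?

Q ≈ 1700 W

Per-layer cylindrical resistances, series-summed:
R_aluminium pipe wall = ln(102.6/100)/(2π×234×21.8) = 8.008×10^-7 K/W
R_perlite board = ln(172.6/102.6)/(2π×0.0549×21.8) = 0.06917 K/W
R_cellular glass = ln(227.6/172.6)/(2π×0.0545×21.8) = 0.03705 K/W
R_outer film = 1/(h_o·2πr_oL) = 1/(28.7×2π×0.2276×21.8) = 0.001118 K/W
R_total = 0.1073 K/W
Q = ΔT/R_total = 183/0.1073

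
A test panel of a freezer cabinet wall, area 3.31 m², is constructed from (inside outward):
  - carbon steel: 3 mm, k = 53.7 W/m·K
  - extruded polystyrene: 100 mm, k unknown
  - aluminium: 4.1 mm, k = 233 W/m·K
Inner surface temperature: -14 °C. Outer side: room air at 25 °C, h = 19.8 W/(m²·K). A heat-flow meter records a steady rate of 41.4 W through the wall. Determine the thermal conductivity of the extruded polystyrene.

Treating each layer as a thermal resistance in series:
R_carbon steel = L/(kA) = 0.003/(53.7×3.31) = 1.688×10^-5 K/W
R_aluminium = L/(kA) = 0.0041/(233×3.31) = 5.316×10^-6 K/W
R_outer film = 1/(h_o·A) = 1/(19.8×3.31) = 0.01526 K/W
Sum of known resistances R_other = 0.01528 K/W
Total R = ΔT/Q = 39/41.4 = 0.942 K/W
R_extruded polystyrene = R_total − R_other = 0.9267 K/W
k = L/(R·A) = 0.1/(0.9267×3.31)

k ≈ 0.0326 W/(m·K)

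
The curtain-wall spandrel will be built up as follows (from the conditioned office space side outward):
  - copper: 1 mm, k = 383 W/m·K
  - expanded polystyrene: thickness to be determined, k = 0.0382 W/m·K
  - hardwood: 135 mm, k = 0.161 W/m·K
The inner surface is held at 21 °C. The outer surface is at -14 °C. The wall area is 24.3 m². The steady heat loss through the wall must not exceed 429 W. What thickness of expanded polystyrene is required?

Thermal resistances in series:
R_copper = L/(kA) = 0.001/(383×24.3) = 1.074×10^-7 K/W
R_hardwood = L/(kA) = 0.135/(0.161×24.3) = 0.03451 K/W
Sum of the known resistances R_other = 0.03451 K/W
Required total resistance R_tot = ΔT/Q_allow = 35/429 = 0.08159 K/W
R_expanded polystyrene = R_tot − R_other = 0.04708 K/W
L = R·k·A = 0.04708×0.0382×24.3

L ≈ 43.7 mm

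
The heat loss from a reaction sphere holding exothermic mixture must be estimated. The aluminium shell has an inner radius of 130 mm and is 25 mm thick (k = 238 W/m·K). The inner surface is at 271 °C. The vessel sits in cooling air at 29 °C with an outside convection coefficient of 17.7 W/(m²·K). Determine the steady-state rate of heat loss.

Q ≈ 1290 W

Radial (spherical) resistances in series:
R_aluminium shell = (1/0.13 − 1/0.155)/(4π×238) = 4.148×10^-4 K/W
R_outer film = 1/(h·4πr_o²) = 1/(17.7×4π×0.155²) = 0.1871 K/W
R_total = 0.1875 K/W
Q = ΔT/R_total = 242/0.1875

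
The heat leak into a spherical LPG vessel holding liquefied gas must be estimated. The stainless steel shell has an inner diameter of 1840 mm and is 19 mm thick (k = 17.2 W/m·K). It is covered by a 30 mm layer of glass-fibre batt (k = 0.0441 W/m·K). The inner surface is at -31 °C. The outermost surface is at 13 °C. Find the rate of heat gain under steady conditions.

Each spherical layer contributes R = (1/r_i − 1/r_o)/(4πk):
R_stainless steel shell = (1/0.92 − 1/0.939)/(4π×17.2) = 1.018×10^-4 K/W
R_glass-fibre batt = (1/0.939 − 1/0.969)/(4π×0.0441) = 0.0595 K/W
R_total = 0.0596 K/W
Q = ΔT/R_total = 44/0.0596

Q ≈ 738 W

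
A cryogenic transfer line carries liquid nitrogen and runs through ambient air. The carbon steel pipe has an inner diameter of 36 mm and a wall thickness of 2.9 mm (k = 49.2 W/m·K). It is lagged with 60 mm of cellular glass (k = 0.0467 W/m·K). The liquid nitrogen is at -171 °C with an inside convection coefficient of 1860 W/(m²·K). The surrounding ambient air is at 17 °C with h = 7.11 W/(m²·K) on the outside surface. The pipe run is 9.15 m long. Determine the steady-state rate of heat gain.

Q ≈ 351 W

Cylindrical conduction, so R = ln(r₂/r₁)/(2πkL) per layer, in series:
R_inner film = 1/(h_i·2πr₁L) = 1/(1860×2π×0.018×9.15) = 5.195×10^-4 K/W
R_carbon steel pipe wall = ln(20.9/18)/(2π×49.2×9.15) = 5.281×10^-5 K/W
R_cellular glass = ln(80.9/20.9)/(2π×0.0467×9.15) = 0.5041 K/W
R_outer film = 1/(h_o·2πr_oL) = 1/(7.11×2π×0.0809×9.15) = 0.03024 K/W
R_total = 0.5349 K/W
Q = ΔT/R_total = 188/0.5349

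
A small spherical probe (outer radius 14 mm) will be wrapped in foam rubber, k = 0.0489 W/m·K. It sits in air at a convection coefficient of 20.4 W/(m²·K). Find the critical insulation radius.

r_cr ≈ 4.79 mm

For a sphere r_cr = 2k/h = 2×0.0489/20.4
r_cr = 4.79 mm; since the bare radius (14 mm) is above r_cr, any added insulation will reduce heat loss.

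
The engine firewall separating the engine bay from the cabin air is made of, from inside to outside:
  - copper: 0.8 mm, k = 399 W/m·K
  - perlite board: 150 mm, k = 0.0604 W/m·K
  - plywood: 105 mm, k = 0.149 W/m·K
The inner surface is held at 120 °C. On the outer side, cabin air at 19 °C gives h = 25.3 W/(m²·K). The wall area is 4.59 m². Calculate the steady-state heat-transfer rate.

Q ≈ 144 W

Using the resistance-network approach (series):
R_copper = L/(kA) = 0.0008/(399×4.59) = 4.368×10^-7 K/W
R_perlite board = L/(kA) = 0.15/(0.0604×4.59) = 0.5411 K/W
R_plywood = L/(kA) = 0.105/(0.149×4.59) = 0.1535 K/W
R_outer film = 1/(h_o·A) = 1/(25.3×4.59) = 0.008611 K/W
R_total = 0.7032 K/W
Q = ΔT / R_total = 101 / 0.7032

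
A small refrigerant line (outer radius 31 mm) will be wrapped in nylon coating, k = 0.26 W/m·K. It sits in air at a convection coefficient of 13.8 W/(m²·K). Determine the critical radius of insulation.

For a cylinder r_cr = k/h = 0.26/13.8
r_cr = 18.8 mm; since the bare radius (31 mm) is above r_cr, any added insulation will reduce heat loss.

r_cr ≈ 18.8 mm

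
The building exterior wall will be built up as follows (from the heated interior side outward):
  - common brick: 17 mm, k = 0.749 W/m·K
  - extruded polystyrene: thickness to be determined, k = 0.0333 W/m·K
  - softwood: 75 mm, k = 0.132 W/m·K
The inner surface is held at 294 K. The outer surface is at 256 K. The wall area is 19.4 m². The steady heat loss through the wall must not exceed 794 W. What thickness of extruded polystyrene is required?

Model the wall as resistances in series:
R_common brick = L/(kA) = 0.017/(0.749×19.4) = 0.00117 K/W
R_softwood = L/(kA) = 0.075/(0.132×19.4) = 0.02929 K/W
Sum of the known resistances R_other = 0.03046 K/W
Required total resistance R_tot = ΔT/Q_allow = 38/794 = 0.04786 K/W
R_extruded polystyrene = R_tot − R_other = 0.0174 K/W
L = R·k·A = 0.0174×0.0333×19.4

L ≈ 11.2 mm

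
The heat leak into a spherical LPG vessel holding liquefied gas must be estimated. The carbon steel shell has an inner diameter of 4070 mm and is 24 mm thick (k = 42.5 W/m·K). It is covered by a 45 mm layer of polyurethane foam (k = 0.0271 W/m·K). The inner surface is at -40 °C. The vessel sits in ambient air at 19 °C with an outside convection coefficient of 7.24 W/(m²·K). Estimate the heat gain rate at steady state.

Spherical conduction: R = (1/r_in − 1/r_out)/(4πk) per layer; series-sum.
R_carbon steel shell = (1/2.035 − 1/2.059)/(4π×42.5) = 1.072×10^-5 K/W
R_polyurethane foam = (1/2.059 − 1/2.104)/(4π×0.0271) = 0.0305 K/W
R_outer film = 1/(h·4πr_o²) = 1/(7.24×4π×2.104²) = 0.002483 K/W
R_total = 0.033 K/W
Q = ΔT/R_total = 59/0.033

Q ≈ 1790 W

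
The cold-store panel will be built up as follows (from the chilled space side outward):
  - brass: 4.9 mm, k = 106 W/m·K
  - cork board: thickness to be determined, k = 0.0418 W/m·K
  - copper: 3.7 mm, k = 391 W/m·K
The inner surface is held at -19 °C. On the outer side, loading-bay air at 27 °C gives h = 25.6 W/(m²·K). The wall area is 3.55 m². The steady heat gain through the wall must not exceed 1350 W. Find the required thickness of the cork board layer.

L ≈ 3.42 mm

Thermal resistances in series:
R_brass = L/(kA) = 0.0049/(106×3.55) = 1.302×10^-5 K/W
R_copper = L/(kA) = 0.0037/(391×3.55) = 2.666×10^-6 K/W
R_outer film = 1/(h_o·A) = 1/(25.6×3.55) = 0.011 K/W
Sum of the known resistances R_other = 0.01102 K/W
Required total resistance R_tot = ΔT/Q_allow = 46/1350 = 0.03407 K/W
R_cork board = R_tot − R_other = 0.02305 K/W
L = R·k·A = 0.02305×0.0418×3.55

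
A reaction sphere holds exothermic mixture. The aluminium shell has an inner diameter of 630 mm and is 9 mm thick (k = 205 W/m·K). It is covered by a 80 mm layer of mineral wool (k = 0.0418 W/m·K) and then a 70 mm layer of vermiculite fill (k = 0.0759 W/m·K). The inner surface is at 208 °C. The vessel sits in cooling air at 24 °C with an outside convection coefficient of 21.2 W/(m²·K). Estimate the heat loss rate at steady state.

Radial (spherical) resistances in series:
R_aluminium shell = (1/0.315 − 1/0.324)/(4π×205) = 3.423×10^-5 K/W
R_mineral wool = (1/0.324 − 1/0.404)/(4π×0.0418) = 1.164 K/W
R_vermiculite fill = (1/0.404 − 1/0.474)/(4π×0.0759) = 0.3833 K/W
R_outer film = 1/(h·4πr_o²) = 1/(21.2×4π×0.474²) = 0.01671 K/W
R_total = 1.564 K/W
Q = ΔT/R_total = 184/1.564

Q ≈ 118 W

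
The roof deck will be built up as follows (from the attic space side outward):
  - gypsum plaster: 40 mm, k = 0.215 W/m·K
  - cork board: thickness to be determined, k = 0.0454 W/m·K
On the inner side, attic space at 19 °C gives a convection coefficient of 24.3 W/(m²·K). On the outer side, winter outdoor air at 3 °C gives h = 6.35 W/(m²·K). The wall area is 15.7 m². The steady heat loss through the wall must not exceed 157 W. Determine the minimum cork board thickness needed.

Model the wall as resistances in series:
R_inner film = 1/(h_i·A) = 1/(24.3×15.7) = 0.002621 K/W
R_gypsum plaster = L/(kA) = 0.04/(0.215×15.7) = 0.01185 K/W
R_outer film = 1/(h_o·A) = 1/(6.35×15.7) = 0.01003 K/W
Sum of the known resistances R_other = 0.0245 K/W
Required total resistance R_tot = ΔT/Q_allow = 16/157 = 0.1019 K/W
R_cork board = R_tot − R_other = 0.07741 K/W
L = R·k·A = 0.07741×0.0454×15.7

L ≈ 55.2 mm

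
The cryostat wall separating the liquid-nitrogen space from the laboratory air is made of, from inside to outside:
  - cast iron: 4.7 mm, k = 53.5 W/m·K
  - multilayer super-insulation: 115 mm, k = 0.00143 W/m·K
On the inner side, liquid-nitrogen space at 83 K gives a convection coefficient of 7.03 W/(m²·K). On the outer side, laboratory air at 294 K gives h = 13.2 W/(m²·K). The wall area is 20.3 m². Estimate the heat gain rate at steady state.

Q ≈ 53.1 W

Treating each layer as a thermal resistance in series:
R_inner film = 1/(h_i·A) = 1/(7.03×20.3) = 0.007007 K/W
R_cast iron = L/(kA) = 0.0047/(53.5×20.3) = 4.328×10^-6 K/W
R_multilayer super-insulation = L/(kA) = 0.115/(0.00143×20.3) = 3.962 K/W
R_outer film = 1/(h_o·A) = 1/(13.2×20.3) = 0.003732 K/W
R_total = 3.972 K/W
Q = ΔT / R_total = 211 / 3.972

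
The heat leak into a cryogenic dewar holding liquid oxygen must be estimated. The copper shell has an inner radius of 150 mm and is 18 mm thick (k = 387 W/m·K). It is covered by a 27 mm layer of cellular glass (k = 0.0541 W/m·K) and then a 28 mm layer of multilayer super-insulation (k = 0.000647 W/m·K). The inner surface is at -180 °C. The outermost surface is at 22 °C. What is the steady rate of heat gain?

Each spherical layer contributes R = (1/r_i − 1/r_o)/(4πk):
R_copper shell = (1/0.15 − 1/0.168)/(4π×387) = 1.469×10^-4 K/W
R_cellular glass = (1/0.168 − 1/0.195)/(4π×0.0541) = 1.212 K/W
R_multilayer super-insulation = (1/0.195 − 1/0.223)/(4π×0.000647) = 79.2 K/W
R_total = 80.41 K/W
Q = ΔT/R_total = 202/80.41

Q ≈ 2.51 W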